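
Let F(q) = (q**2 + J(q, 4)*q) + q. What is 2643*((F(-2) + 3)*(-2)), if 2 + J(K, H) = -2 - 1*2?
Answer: -89862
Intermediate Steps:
J(K, H) = -6 (J(K, H) = -2 + (-2 - 1*2) = -2 + (-2 - 2) = -2 - 4 = -6)
F(q) = q**2 - 5*q (F(q) = (q**2 - 6*q) + q = q**2 - 5*q)
2643*((F(-2) + 3)*(-2)) = 2643*((-2*(-5 - 2) + 3)*(-2)) = 2643*((-2*(-7) + 3)*(-2)) = 2643*((14 + 3)*(-2)) = 2643*(17*(-2)) = 2643*(-34) = -89862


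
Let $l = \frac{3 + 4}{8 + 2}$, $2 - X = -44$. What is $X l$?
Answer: $\frac{161}{5} \approx 32.2$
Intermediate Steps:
$X = 46$ ($X = 2 - -44 = 2 + 44 = 46$)
$l = \frac{7}{10} \approx 0.7$
$X l = 46 \cdot \frac{7}{10} = \frac{161}{5}$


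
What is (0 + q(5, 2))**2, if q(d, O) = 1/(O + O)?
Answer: 1/16 ≈ 0.062500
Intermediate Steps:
q(d, O) = 1/(2*O)
(0 + q(5, 2))**2 = (0 + (1/2)/2)**2 = (0 + (1/2)*(1/2))**2 = (0 + 1/4)**2 = (1/4)**2 = 1/16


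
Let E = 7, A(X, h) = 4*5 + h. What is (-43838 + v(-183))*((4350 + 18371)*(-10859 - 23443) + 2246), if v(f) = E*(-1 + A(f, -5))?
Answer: 34089796715040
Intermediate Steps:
A(X, h) = 20 + h
v(f) = 98 (v(f) = 7*(-1 + (20 - 5)) = 7*(-1 + 15) = 7*14 = 98)
(-43838 + v(-183))*((4350 + 18371)*(-10859 - 23443) + 2246) = (-43838 + 98)*((4350 + 18371)*(-10859 - 23443) + 2246) = -43740*(22721*(-34302) + 2246) = -43740*(-779375742 + 2246) = -43740*(-779373496) = 34089796715040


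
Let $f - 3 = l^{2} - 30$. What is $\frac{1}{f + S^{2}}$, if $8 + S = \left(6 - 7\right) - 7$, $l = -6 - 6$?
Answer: $\frac{1}{373} \approx 0.002681$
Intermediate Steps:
$l = -12$
$S = -16$ ($S = -8 + \left(\left(6 - 7\right) - 7\right) = -8 - 8 = -16$)
$f = 117$ ($f = 3 - \left(30 - \left(-12\right)^{2}\right) = 3 + \left(144 - 30\right) = 3 + 114 = 117$)
$\frac{1}{f + S^{2}} = \frac{1}{117 + \left(-16\right)^{2}} = \frac{1}{117 + 256} = \frac{1}{373}$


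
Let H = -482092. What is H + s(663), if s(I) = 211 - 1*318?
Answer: -482199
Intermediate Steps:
s(I) = -107 (s(I) = 211 - 318 = -107)
H + s(663) = -482092 - 107 = -482199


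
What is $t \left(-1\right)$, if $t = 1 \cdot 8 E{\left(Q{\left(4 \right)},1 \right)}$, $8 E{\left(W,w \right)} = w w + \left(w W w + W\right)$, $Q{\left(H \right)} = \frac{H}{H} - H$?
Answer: $5$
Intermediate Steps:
$Q{\left(H \right)} = 1 - H$
$E{\left(W,w \right)} = \frac{W}{8} + \frac{w^{2}}{8} + \frac{W w^{2}}{8}$ ($E{\left(W,w \right)} = \frac{w w + \left(w W w + W\right)}{8} = \frac{w^{2} + \left(W w w + W\right)}{8} = \frac{w^{2} + \left(W w^{2} + W\right)}{8} = \frac{w^{2} + \left(W + W w^{2}\right)}{8} = \frac{W + w^{2} + W w^{2}}{8} = \frac{W}{8} + \frac{w^{2}}{8} + \frac{W w^{2}}{8}$)
$t = -5$ ($t = 1 \cdot 8 \left(\frac{1 - 4}{8} + \frac{1^{2}}{8} + \frac{\left(1 - 4\right) 1^{2}}{8}\right) = 8 \left(\frac{1 - 4}{8} + \frac{1}{8} \cdot 1 + \frac{1}{8} \left(1 - 4\right) 1\right) = 8 \left(\frac{1}{8} \left(-3\right) + \frac{1}{8} + \frac{1}{8} \left(-3\right) 1\right) = 8 \left(- \frac{3}{8} + \frac{1}{8} - \frac{3}{8}\right) = 8 \left(- \frac{5}{8}\right) = -5$)
$t \left(-1\right) = \left(-5\right) \left(-1\right) = 5$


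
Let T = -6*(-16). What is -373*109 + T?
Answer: -40561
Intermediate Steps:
T = 96
-373*109 + T = -373*109 + 96 = -40657 + 96 = -40561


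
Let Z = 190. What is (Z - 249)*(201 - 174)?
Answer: -1593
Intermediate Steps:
(Z - 249)*(201 - 174) = (190 - 249)*(201 - 174) = -59*27 = -1593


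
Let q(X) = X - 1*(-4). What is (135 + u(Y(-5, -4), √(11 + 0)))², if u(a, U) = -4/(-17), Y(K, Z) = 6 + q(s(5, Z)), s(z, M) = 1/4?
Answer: 5285401/289 ≈ 18289.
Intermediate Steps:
s(z, M) = ¼
q(X) = 4 + X (q(X) = X + 4 = 4 + X)
Y(K, Z) = 41/4 (Y(K, Z) = 6 + (4 + ¼) = 6 + 17/4 = 41/4)
u(a, U) = 4/17 (u(a, U) = -4*(-1/17) = 4/17)
(135 + u(Y(-5, -4), √(11 + 0)))² = (135 + 4/17)² = (2299/17)² = 5285401/289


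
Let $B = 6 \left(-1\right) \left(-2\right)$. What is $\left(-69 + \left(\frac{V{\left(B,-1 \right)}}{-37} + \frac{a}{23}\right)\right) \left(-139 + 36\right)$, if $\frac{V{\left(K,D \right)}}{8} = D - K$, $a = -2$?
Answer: $\frac{5809303}{851} \approx 6826.4$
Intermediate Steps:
$B = 12$ ($B = \left(-6\right) \left(-2\right) = 12$)
$V{\left(K,D \right)} = - 8 K + 8 D$ ($V{\left(K,D \right)} = 8 \left(D - K\right) = - 8 K + 8 D$)
$\left(-69 + \left(\frac{V{\left(B,-1 \right)}}{-37} + \frac{a}{23}\right)\right) \left(-139 + 36\right) = \left(-69 - \left(\frac{2}{23} - \frac{\left(-8\right) 12 + 8 \left(-1\right)}{-37}\right)\right) \left(-139 + 36\right) = \left(-69 - \left(\frac{2}{23} - \left(-96 - 8\right) \left(- \frac{1}{37}\right)\right)\right) \left(-103\right) = \left(-69 - - \frac{2318}{851}\right) \left(-103\right) = \left(-69 + \left(\frac{104}{37} - \frac{2}{23}\right)\right) \left(-103\right) = \left(-69 + \frac{2318}{851}\right) \left(-103\right) = \left(- \frac{56401}{851}\right) \left(-103\right) = \frac{5809303}{851}$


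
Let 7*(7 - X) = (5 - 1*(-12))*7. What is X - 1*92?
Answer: -102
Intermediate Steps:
X = -10 (X = 7 - (5 - 1*(-12))*7/7 = 7 - (5 + 12)*7/7 = 7 - 17*7/7 = 7 - 1/7*119 = 7 - 17 = -10)
X - 1*92 = -10 - 1*92 = -10 - 92 = -102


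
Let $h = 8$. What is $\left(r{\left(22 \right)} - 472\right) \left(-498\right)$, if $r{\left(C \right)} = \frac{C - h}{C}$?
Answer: $\frac{2582130}{11} \approx 2.3474 \cdot 10^{5}$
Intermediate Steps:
$r{\left(C \right)} = \frac{-8 + C}{C}$ ($r{\left(C \right)} = \frac{C - 8}{C} = \frac{-8 + C}{C}$)
$\left(r{\left(22 \right)} - 472\right) \left(-498\right) = \left(\frac{-8 + 22}{22} - 472\right) \left(-498\right) = \left(\frac{1}{22} \cdot 14 - 472\right) \left(-498\right) = \left(\frac{7}{11} - 472\right) \left(-498\right) = \left(- \frac{5185}{11}\right) \left(-498\right) = \frac{2582130}{11}$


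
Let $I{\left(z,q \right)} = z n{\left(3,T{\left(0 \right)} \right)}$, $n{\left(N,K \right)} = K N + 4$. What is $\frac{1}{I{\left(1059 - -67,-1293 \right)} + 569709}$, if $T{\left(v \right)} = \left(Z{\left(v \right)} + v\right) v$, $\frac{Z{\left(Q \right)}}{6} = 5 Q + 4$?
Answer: $\frac{1}{574213} \approx 1.7415 \cdot 10^{-6}$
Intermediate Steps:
$Z{\left(Q \right)} = 24 + 30 Q$ ($Z{\left(Q \right)} = 6 \left(5 Q + 4\right) = 6 \left(4 + 5 Q\right) = 24 + 30 Q$)
$T{\left(v \right)} = v \left(24 + 31 v\right)$ ($T{\left(v \right)} = \left(\left(24 + 30 v\right) + v\right) v = \left(24 + 31 v\right) v = v \left(24 + 31 v\right)$)
$n{\left(N,K \right)} = 4 + K N$
$I{\left(z,q \right)} = 4 z$ ($I{\left(z,q \right)} = z \left(4 + 0 \left(24 + 31 \cdot 0\right) 3\right) = z \left(4 + 0 \left(24 + 0\right) 3\right) = z \left(4 + 0 \cdot 24 \cdot 3\right) = z \left(4 + 0 \cdot 3\right) = z \left(4 + 0\right) = z 4 = 4 z$)
$\frac{1}{I{\left(1059 - -67,-1293 \right)} + 569709} = \frac{1}{4 \left(1059 - -67\right) + 569709} = \frac{1}{4 \left(1059 + 67\right) + 569709} = \frac{1}{4 \cdot 1126 + 569709} = \frac{1}{4504 + 569709} = \frac{1}{574213}$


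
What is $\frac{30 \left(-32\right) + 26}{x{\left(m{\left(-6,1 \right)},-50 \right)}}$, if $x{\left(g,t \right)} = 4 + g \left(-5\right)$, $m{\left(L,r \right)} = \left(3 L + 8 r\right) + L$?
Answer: $- \frac{467}{42} \approx -11.119$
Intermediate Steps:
$m{\left(L,r \right)} = 4 L + 8 r$
$x{\left(g,t \right)} = 4 - 5 g$
$\frac{30 \left(-32\right) + 26}{x{\left(m{\left(-6,1 \right)},-50 \right)}} = \frac{30 \left(-32\right) + 26}{4 - 5 \left(4 \left(-6\right) + 8 \cdot 1\right)} = \frac{-960 + 26}{4 - 5 \left(-24 + 8\right)} = - \frac{934}{4 - -80} = - \frac{934}{4 + 80} = - \frac{934}{84} = \left(-934\right) \frac{1}{84} = - \frac{467}{42}$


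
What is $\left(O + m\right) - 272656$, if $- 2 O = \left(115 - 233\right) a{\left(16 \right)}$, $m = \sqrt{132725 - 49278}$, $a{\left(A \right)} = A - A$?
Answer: $-272656 + 7 \sqrt{1703} \approx -2.7237 \cdot 10^{5}$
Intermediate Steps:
$a{\left(A \right)} = 0$
$m = 7 \sqrt{1703}$ ($m = \sqrt{83447} = 7 \sqrt{1703} \approx 288.87$)
$O = 0$ ($O = - \frac{\left(115 - 233\right) 0}{2} = - \frac{\left(-118\right) 0}{2} = \left(- \frac{1}{2}\right) 0 = 0$)
$\left(O + m\right) - 272656 = \left(0 + 7 \sqrt{1703}\right) - 272656 = 7 \sqrt{1703} - 272656 = -272656 + 7 \sqrt{1703}$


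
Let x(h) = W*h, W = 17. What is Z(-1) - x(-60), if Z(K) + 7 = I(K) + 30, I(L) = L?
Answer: 1042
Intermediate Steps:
x(h) = 17*h
Z(K) = 23 + K (Z(K) = -7 + (K + 30) = -7 + (30 + K) = 23 + K)
Z(-1) - x(-60) = (23 - 1) - 17*(-60) = 22 - 1*(-1020) = 22 + 1020 = 1042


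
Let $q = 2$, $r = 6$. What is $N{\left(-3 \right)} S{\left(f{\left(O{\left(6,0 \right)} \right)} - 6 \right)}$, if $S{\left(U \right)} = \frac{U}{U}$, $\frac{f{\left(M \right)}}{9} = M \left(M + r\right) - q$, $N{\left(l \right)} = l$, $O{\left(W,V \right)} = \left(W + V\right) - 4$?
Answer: $-3$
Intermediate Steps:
$O{\left(W,V \right)} = -4 + V + W$ ($O{\left(W,V \right)} = \left(V + W\right) - 4 = -4 + V + W$)
$f{\left(M \right)} = -18 + 9 M \left(6 + M\right)$ ($f{\left(M \right)} = 9 \left(M \left(M + 6\right) - 2\right) = 9 \left(M \left(6 + M\right) - 2\right) = 9 \left(-2 + M \left(6 + M\right)\right) = -18 + 9 M \left(6 + M\right)$)
$S{\left(U \right)} = 1$
$N{\left(-3 \right)} S{\left(f{\left(O{\left(6,0 \right)} \right)} - 6 \right)} = \left(-3\right) 1 = -3$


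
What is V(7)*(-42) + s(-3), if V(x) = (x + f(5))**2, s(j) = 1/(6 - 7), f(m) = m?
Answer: -6049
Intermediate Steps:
s(j) = -1 (s(j) = 1/(-1) = -1)
V(x) = (5 + x)**2 (V(x) = (x + 5)**2 = (5 + x)**2)
V(7)*(-42) + s(-3) = (5 + 7)**2*(-42) - 1 = 12**2*(-42) - 1 = 144*(-42) - 1 = -6048 - 1 = -6049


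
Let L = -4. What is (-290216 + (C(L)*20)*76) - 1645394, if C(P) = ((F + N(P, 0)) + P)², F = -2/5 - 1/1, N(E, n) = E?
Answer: -9006514/5 ≈ -1.8013e+6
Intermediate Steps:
F = -7/5 (F = -2*⅕ - 1*1 = -⅖ - 1 = -7/5 ≈ -1.4000)
C(P) = (-7/5 + 2*P)² (C(P) = ((-7/5 + P) + P)² = (-7/5 + 2*P)²)
(-290216 + (C(L)*20)*76) - 1645394 = (-290216 + (((-7 + 10*(-4))²/25)*20)*76) - 1645394 = (-290216 + (((-7 - 40)²/25)*20)*76) - 1645394 = (-290216 + (((1/25)*(-47)²)*20)*76) - 1645394 = (-290216 + (((1/25)*2209)*20)*76) - 1645394 = (-290216 + ((2209/25)*20)*76) - 1645394 = (-290216 + (8836/5)*76) - 1645394 = (-290216 + 671536/5) - 1645394 = -779544/5 - 1645394 = -9006514/5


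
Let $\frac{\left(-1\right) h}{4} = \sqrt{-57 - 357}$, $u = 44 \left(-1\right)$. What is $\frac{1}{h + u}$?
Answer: $\frac{i}{4 \left(- 11 i + 3 \sqrt{46}\right)} \approx -0.0051402 + 0.0095079 i$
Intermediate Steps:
$u = -44$
$h = - 12 i \sqrt{46}$ ($h = - 4 \sqrt{-57 - 357} = - 4 \sqrt{-414} = - 4 \cdot 3 i \sqrt{46} = - 12 i \sqrt{46} \approx - 81.388 i$)
$\frac{1}{h + u} = \frac{1}{- 12 i \sqrt{46} - 44} = \frac{1}{-44 - 12 i \sqrt{46}}$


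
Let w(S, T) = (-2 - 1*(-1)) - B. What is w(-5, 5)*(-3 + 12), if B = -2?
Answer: 9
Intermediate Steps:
w(S, T) = 1 (w(S, T) = (-2 - 1*(-1)) - 1*(-2) = (-2 + 1) + 2 = -1 + 2 = 1)
w(-5, 5)*(-3 + 12) = 1*(-3 + 12) = 1*9 = 9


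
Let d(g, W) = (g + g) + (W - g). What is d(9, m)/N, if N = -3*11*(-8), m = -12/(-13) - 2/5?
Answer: 619/17160 ≈ 0.036072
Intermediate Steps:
m = 34/65 (m = -12*(-1/13) - 2*⅕ = 12/13 - ⅖ = 34/65 ≈ 0.52308)
d(g, W) = W + g (d(g, W) = 2*g + (W - g) = W + g)
N = 264 (N = -33*(-8) = 264)
d(9, m)/N = (34/65 + 9)/264 = (619/65)*(1/264) = 619/17160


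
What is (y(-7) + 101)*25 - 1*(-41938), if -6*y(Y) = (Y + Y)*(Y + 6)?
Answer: 133214/3 ≈ 44405.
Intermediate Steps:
y(Y) = -Y*(6 + Y)/3 (y(Y) = -(Y + Y)*(Y + 6)/6 = -2*Y*(6 + Y)/6 = -Y*(6 + Y)/3)
(y(-7) + 101)*25 - 1*(-41938) = (-1/3*(-7)*(6 - 7) + 101)*25 - 1*(-41938) = (-1/3*(-7)*(-1) + 101)*25 + 41938 = (-7/3 + 101)*25 + 41938 = (296/3)*25 + 41938 = 7400/3 + 41938 = 133214/3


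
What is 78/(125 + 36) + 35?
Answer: 5713/161 ≈ 35.484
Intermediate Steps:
78/(125 + 36) + 35 = 78/161 + 35 = 5713/161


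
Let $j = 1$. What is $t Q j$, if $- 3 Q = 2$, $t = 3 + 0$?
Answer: $-2$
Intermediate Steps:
$t = 3$
$Q = - \frac{2}{3}$ ($Q = \left(- \frac{1}{3}\right) 2 = - \frac{2}{3} \approx -0.66667$)
$t Q j = 3 \left(- \frac{2}{3}\right) 1 = \left(-2\right) 1 = -2$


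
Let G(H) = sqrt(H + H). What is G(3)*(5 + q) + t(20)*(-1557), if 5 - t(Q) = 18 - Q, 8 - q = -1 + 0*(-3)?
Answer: -10899 + 14*sqrt(6) ≈ -10865.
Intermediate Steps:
G(H) = sqrt(2)*sqrt(H) (G(H) = sqrt(2*H) = sqrt(2)*sqrt(H))
q = 9 (q = 8 - (-1 + 0*(-3)) = 8 - (-1 + 0) = 8 - 1*(-1) = 8 + 1 = 9)
t(Q) = -13 + Q (t(Q) = 5 - (18 - Q) = 5 + (-18 + Q) = -13 + Q)
G(3)*(5 + q) + t(20)*(-1557) = (sqrt(2)*sqrt(3))*(5 + 9) + (-13 + 20)*(-1557) = sqrt(6)*14 + 7*(-1557) = 14*sqrt(6) - 10899 = -10899 + 14*sqrt(6)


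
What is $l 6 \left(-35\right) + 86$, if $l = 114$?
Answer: $-23854$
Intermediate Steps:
$l 6 \left(-35\right) + 86 = 114 \cdot 6 \left(-35\right) + 86 = 114 \left(-210\right) + 86 = -23940 + 86 = -23854$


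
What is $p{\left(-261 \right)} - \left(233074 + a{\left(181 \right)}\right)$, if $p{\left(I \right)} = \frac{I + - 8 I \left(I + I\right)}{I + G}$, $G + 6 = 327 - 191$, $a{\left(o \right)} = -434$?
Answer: $- \frac{29385643}{131} \approx -2.2432 \cdot 10^{5}$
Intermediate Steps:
$G = 130$ ($G = -6 + \left(327 - 191\right) = -6 + 136 = 130$)
$p{\left(I \right)} = \frac{I - 16 I^{2}}{130 + I}$ ($p{\left(I \right)} = \frac{I + - 8 I \left(I + I\right)}{I + 130} = \frac{I + - 8 I 2 I}{130 + I} = \frac{I - 16 I^{2}}{130 + I}$)
$p{\left(-261 \right)} - \left(233074 + a{\left(181 \right)}\right) = - \frac{261 \left(1 - -4176\right)}{130 - 261} - \left(233074 - 434\right) = - \frac{261 \left(1 + 4176\right)}{-131} - 232640 = \left(-261\right) \left(- \frac{1}{131}\right) 4177 - 232640 = \frac{1090197}{131} - 232640 = - \frac{29385643}{131}$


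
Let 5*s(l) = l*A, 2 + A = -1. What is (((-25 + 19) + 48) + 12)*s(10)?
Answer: -324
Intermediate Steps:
A = -3 (A = -2 - 1 = -3)
s(l) = -3*l/5 (s(l) = (l*(-3))/5 = (-3*l)/5 = -3*l/5)
(((-25 + 19) + 48) + 12)*s(10) = (((-25 + 19) + 48) + 12)*(-3/5*10) = ((-6 + 48) + 12)*(-6) = (42 + 12)*(-6) = 54*(-6) = -324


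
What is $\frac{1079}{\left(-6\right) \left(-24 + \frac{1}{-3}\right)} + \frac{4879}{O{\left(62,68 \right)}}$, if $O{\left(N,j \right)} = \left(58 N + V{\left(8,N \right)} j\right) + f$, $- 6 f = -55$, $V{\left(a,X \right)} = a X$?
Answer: $\frac{245968925}{32703854} \approx 7.5211$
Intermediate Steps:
$V{\left(a,X \right)} = X a$
$f = \frac{55}{6}$ ($f = \left(- \frac{1}{6}\right) \left(-55\right) = \frac{55}{6} \approx 9.1667$)
$O{\left(N,j \right)} = \frac{55}{6} + 58 N + 8 N j$ ($O{\left(N,j \right)} = \left(58 N + N 8 j\right) + \frac{55}{6} = \left(58 N + 8 N j\right) + \frac{55}{6} = \frac{55}{6} + 58 N + 8 N j$)
$\frac{1079}{\left(-6\right) \left(-24 + \frac{1}{-3}\right)} + \frac{4879}{O{\left(62,68 \right)}} = \frac{1079}{\left(-6\right) \left(-24 + \frac{1}{-3}\right)} + \frac{4879}{\frac{55}{6} + 58 \cdot 62 + 8 \cdot 62 \cdot 68} = \frac{1079}{\left(-6\right) \left(-24 - \frac{1}{3}\right)} + \frac{4879}{\frac{55}{6} + 3596 + 33728} = \frac{1079}{\left(-6\right) \left(- \frac{73}{3}\right)} + \frac{4879}{\frac{223999}{6}} = \frac{1079}{146} + 4879 \cdot \frac{6}{223999} = 1079 \cdot \frac{1}{146} + \frac{29274}{223999} = \frac{1079}{146} + \frac{29274}{223999} = \frac{245968925}{32703854}$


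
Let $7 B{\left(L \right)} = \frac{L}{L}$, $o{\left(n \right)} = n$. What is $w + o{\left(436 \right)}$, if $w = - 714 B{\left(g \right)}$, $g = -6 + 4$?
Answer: $334$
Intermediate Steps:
$g = -2$
$B{\left(L \right)} = \frac{1}{7}$ ($B{\left(L \right)} = \frac{L \frac{1}{L}}{7} = \frac{1}{7} \cdot 1 = \frac{1}{7}$)
$w = -102$ ($w = \left(-714\right) \frac{1}{7} = -102$)
$w + o{\left(436 \right)} = -102 + 436 = 334$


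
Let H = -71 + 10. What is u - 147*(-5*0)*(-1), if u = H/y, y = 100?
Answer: -61/100 ≈ -0.61000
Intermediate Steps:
H = -61
u = -61/100 ≈ -0.61000
u - 147*(-5*0)*(-1) = -61/100 - 147*(-5*0)*(-1) = -61/100 - 0*(-1) = -61/100 - 147*0 = -61/100 + 0 = -61/100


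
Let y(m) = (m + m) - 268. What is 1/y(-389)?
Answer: -1/1046 ≈ -0.00095602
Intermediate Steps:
y(m) = -268 + 2*m (y(m) = 2*m - 268 = -268 + 2*m)
1/y(-389) = 1/(-268 + 2*(-389)) = 1/(-268 - 778) = 1/(-1046) = -1/1046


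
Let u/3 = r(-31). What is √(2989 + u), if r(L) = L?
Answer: 4*√181 ≈ 53.815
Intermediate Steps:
u = -93 (u = 3*(-31) = -93)
√(2989 + u) = √(2989 - 93) = √2896 = 4*√181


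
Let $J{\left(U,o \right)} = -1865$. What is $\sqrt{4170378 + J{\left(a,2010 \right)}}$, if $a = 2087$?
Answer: $\sqrt{4168513} \approx 2041.7$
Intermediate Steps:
$\sqrt{4170378 + J{\left(a,2010 \right)}} = \sqrt{4170378 - 1865} = \sqrt{4168513}$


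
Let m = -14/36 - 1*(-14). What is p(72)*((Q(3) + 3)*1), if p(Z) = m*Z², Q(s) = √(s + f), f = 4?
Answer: 211680 + 70560*√7 ≈ 3.9836e+5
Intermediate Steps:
Q(s) = √(4 + s) (Q(s) = √(s + 4) = √(4 + s))
m = 245/18 (m = -14*1/36 + 14 = -7/18 + 14 = 245/18 ≈ 13.611)
p(Z) = 245*Z²/18
p(72)*((Q(3) + 3)*1) = ((245/18)*72²)*((√(4 + 3) + 3)*1) = ((245/18)*5184)*((√7 + 3)*1) = 70560*((3 + √7)*1) = 70560*(3 + √7) = 211680 + 70560*√7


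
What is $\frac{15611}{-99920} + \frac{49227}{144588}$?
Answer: $\frac{221799881}{1203936080} \approx 0.18423$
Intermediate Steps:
$\frac{15611}{-99920} + \frac{49227}{144588} = 15611 \left(- \frac{1}{99920}\right) + 49227 \cdot \frac{1}{144588} = - \frac{15611}{99920} + \frac{16409}{48196} = \frac{221799881}{1203936080}$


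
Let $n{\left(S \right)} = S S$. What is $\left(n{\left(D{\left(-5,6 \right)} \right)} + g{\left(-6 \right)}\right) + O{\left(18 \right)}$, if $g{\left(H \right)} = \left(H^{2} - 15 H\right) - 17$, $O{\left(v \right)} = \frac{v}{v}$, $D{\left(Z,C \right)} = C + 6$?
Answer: $254$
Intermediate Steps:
$D{\left(Z,C \right)} = 6 + C$
$O{\left(v \right)} = 1$
$n{\left(S \right)} = S^{2}$
$g{\left(H \right)} = -17 + H^{2} - 15 H$
$\left(n{\left(D{\left(-5,6 \right)} \right)} + g{\left(-6 \right)}\right) + O{\left(18 \right)} = \left(\left(6 + 6\right)^{2} - \left(-73 - 36\right)\right) + 1 = \left(12^{2} + \left(-17 + 36 + 90\right)\right) + 1 = \left(144 + 109\right) + 1 = 253 + 1 = 254$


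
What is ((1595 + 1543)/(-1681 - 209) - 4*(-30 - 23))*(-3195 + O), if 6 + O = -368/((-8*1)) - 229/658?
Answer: -15284893587/23030 ≈ -6.6370e+5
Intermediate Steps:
O = 26091/658 (O = -6 + (-368/((-8*1)) - 229/658) = -6 + (-368/(-8) - 229*1/658) = -6 + (-368*(-⅛) - 229/658) = -6 + (46 - 229/658) = -6 + 30039/658 = 26091/658 ≈ 39.652)
((1595 + 1543)/(-1681 - 209) - 4*(-30 - 23))*(-3195 + O) = ((1595 + 1543)/(-1681 - 209) - 4*(-30 - 23))*(-3195 + 26091/658) = (3138/(-1890) - 4*(-53))*(-2076219/658) = (3138*(-1/1890) + 212)*(-2076219/658) = (-523/315 + 212)*(-2076219/658) = (66257/315)*(-2076219/658) = -15284893587/23030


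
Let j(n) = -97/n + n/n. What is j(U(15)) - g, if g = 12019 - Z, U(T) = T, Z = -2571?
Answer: -218932/15 ≈ -14595.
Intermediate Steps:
g = 14590 (g = 12019 - 1*(-2571) = 12019 + 2571 = 14590)
j(n) = 1 - 97/n (j(n) = -97/n + 1 = 1 - 97/n)
j(U(15)) - g = (-97 + 15)/15 - 1*14590 = (1/15)*(-82) - 14590 = -82/15 - 14590 = -218932/15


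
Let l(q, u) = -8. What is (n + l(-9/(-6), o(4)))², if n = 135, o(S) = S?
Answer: 16129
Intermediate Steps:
(n + l(-9/(-6), o(4)))² = (135 - 8)² = 127² = 16129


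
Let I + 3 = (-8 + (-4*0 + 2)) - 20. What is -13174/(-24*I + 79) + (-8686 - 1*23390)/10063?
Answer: -157428862/7798825 ≈ -20.186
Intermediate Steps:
I = -29 (I = -3 + ((-8 + (-4*0 + 2)) - 20) = -3 + ((-8 + (0 + 2)) - 20) = -3 + ((-8 + 2) - 20) = -3 + (-6 - 20) = -3 - 26 = -29)
-13174/(-24*I + 79) + (-8686 - 1*23390)/10063 = -13174/(-24*(-29) + 79) + (-8686 - 1*23390)/10063 = -13174/(696 + 79) + (-8686 - 23390)*(1/10063) = -13174/775 - 32076*1/10063 = -13174*1/775 - 32076/10063 = -13174/775 - 32076/10063 = -157428862/7798825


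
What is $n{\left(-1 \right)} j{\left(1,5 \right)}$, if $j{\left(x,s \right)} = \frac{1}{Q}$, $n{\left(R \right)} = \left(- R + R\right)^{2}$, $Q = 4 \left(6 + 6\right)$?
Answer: $0$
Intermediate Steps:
$Q = 48$ ($Q = 4 \cdot 12 = 48$)
$n{\left(R \right)} = 0$ ($n{\left(R \right)} = 0^{2} = 0$)
$j{\left(x,s \right)} = \frac{1}{48}$
$n{\left(-1 \right)} j{\left(1,5 \right)} = 0 \cdot \frac{1}{48} = 0$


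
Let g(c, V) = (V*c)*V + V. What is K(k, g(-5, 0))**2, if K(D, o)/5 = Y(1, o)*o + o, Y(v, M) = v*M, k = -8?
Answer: 0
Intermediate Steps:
Y(v, M) = M*v
g(c, V) = V + c*V**2 (g(c, V) = c*V**2 + V = V + c*V**2)
K(D, o) = 5*o + 5*o**2 (K(D, o) = 5*((o*1)*o + o) = 5*(o*o + o) = 5*(o**2 + o) = 5*(o + o**2) = 5*o + 5*o**2)
K(k, g(-5, 0))**2 = (5*(0*(1 + 0*(-5)))*(1 + 0*(1 + 0*(-5))))**2 = (5*(0*(1 + 0))*(1 + 0*(1 + 0)))**2 = (5*(0*1)*(1 + 0*1))**2 = (5*0*(1 + 0))**2 = (5*0*1)**2 = 0**2 = 0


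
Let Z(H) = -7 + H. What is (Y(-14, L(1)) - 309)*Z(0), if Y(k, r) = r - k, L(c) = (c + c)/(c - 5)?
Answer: 4137/2 ≈ 2068.5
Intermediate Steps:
L(c) = 2*c/(-5 + c) (L(c) = (2*c)/(-5 + c) = 2*c/(-5 + c))
(Y(-14, L(1)) - 309)*Z(0) = ((2*1/(-5 + 1) - 1*(-14)) - 309)*(-7 + 0) = ((2*1/(-4) + 14) - 309)*(-7) = ((2*1*(-1/4) + 14) - 309)*(-7) = ((-1/2 + 14) - 309)*(-7) = (27/2 - 309)*(-7) = -591/2*(-7) = 4137/2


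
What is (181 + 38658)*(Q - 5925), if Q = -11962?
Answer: -694713193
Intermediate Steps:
(181 + 38658)*(Q - 5925) = (181 + 38658)*(-11962 - 5925) = 38839*(-17887) = -694713193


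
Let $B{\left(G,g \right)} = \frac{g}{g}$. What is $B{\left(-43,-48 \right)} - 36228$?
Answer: $-36227$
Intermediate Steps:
$B{\left(G,g \right)} = 1$
$B{\left(-43,-48 \right)} - 36228 = 1 - 36228 = -36227$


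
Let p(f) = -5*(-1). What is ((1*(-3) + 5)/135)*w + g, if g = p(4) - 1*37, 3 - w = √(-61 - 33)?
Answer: -1438/45 - 2*I*√94/135 ≈ -31.956 - 0.14364*I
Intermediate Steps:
p(f) = 5
w = 3 - I*√94 (w = 3 - √(-61 - 33) = 3 - √(-94) = 3 - I*√94 ≈ 3.0 - 9.6954*I)
g = -32 (g = 5 - 1*37 = 5 - 37 = -32)
((1*(-3) + 5)/135)*w + g = ((1*(-3) + 5)/135)*(3 - I*√94) - 32 = ((-3 + 5)*(1/135))*(3 - I*√94) - 32 = (2*(1/135))*(3 - I*√94) - 32 = 2*(3 - I*√94)/135 - 32 = (2/45 - 2*I*√94/135) - 32 = -1438/45 - 2*I*√94/135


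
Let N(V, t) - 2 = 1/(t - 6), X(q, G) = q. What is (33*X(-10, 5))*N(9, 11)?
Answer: -726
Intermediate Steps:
N(V, t) = 2 + 1/(-6 + t) (N(V, t) = 2 + 1/(t - 6) = 2 + 1/(-6 + t))
(33*X(-10, 5))*N(9, 11) = (33*(-10))*((-11 + 2*11)/(-6 + 11)) = -330*(-11 + 22)/5 = -66*11 = -330*11/5 = -726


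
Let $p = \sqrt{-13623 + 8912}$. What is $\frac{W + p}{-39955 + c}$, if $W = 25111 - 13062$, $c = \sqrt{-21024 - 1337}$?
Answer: $\frac{\sqrt{4711} - 12049 i}{\sqrt{22361} + 39955 i} \approx -0.30155 - 0.0028464 i$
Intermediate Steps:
$c = i \sqrt{22361}$ ($c = \sqrt{-22361} = i \sqrt{22361} \approx 149.54 i$)
$W = 12049$ ($W = 25111 - 13062 = 12049$)
$p = i \sqrt{4711}$ ($p = \sqrt{-4711} = i \sqrt{4711} \approx 68.637 i$)
$\frac{W + p}{-39955 + c} = \frac{12049 + i \sqrt{4711}}{-39955 + i \sqrt{22361}}$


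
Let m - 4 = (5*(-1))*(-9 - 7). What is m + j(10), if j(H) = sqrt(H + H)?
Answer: 84 + 2*sqrt(5) ≈ 88.472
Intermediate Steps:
j(H) = sqrt(2)*sqrt(H) (j(H) = sqrt(2*H) = sqrt(2)*sqrt(H))
m = 84 (m = 4 + (5*(-1))*(-9 - 7) = 4 - 5*(-16) = 4 + 80 = 84)
m + j(10) = 84 + sqrt(2)*sqrt(10) = 84 + 2*sqrt(5)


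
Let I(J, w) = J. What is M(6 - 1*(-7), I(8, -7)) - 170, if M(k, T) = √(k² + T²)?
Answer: -170 + √233 ≈ -154.74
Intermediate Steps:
M(k, T) = √(T² + k²)
M(6 - 1*(-7), I(8, -7)) - 170 = √(8² + (6 - 1*(-7))²) - 170 = √(64 + (6 + 7)²) - 170 = √(64 + 13²) - 170 = √(64 + 169) - 170 = √233 - 170 = -170 + √233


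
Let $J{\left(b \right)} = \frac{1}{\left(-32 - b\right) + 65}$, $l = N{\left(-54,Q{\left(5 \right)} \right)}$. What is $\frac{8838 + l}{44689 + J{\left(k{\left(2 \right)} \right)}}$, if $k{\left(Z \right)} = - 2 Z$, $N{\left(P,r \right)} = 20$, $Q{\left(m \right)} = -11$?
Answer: $\frac{163873}{826747} \approx 0.19821$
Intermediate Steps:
$l = 20$
$J{\left(b \right)} = \frac{1}{33 - b}$
$\frac{8838 + l}{44689 + J{\left(k{\left(2 \right)} \right)}} = \frac{8838 + 20}{44689 - \frac{1}{-33 - 4}} = \frac{8858}{44689 - \frac{1}{-33 - 4}} = \frac{8858}{44689 - \frac{1}{-37}} = \frac{8858}{44689 - - \frac{1}{37}} = \frac{8858}{44689 + \frac{1}{37}} = \frac{8858}{\frac{1653494}{37}} = 8858 \cdot \frac{37}{1653494} = \frac{163873}{826747}$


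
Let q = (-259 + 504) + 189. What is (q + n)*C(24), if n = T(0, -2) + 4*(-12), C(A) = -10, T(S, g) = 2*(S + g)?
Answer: -3820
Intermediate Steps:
T(S, g) = 2*S + 2*g
n = -52 (n = (2*0 + 2*(-2)) + 4*(-12) = (0 - 4) - 48 = -4 - 48 = -52)
q = 434 (q = 245 + 189 = 434)
(q + n)*C(24) = (434 - 52)*(-10) = 382*(-10) = -3820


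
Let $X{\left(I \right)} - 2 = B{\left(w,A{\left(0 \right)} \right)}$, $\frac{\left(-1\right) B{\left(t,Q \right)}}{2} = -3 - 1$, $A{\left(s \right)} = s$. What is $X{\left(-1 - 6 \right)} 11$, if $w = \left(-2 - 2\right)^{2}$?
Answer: $110$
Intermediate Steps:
$w = 16$ ($w = \left(-4\right)^{2} = 16$)
$B{\left(t,Q \right)} = 8$ ($B{\left(t,Q \right)} = - 2 \left(-3 - 1\right) = \left(-2\right) \left(-4\right) = 8$)
$X{\left(I \right)} = 10$ ($X{\left(I \right)} = 2 + 8 = 10$)
$X{\left(-1 - 6 \right)} 11 = 10 \cdot 11 = 110$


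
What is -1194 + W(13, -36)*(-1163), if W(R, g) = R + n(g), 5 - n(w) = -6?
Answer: -29106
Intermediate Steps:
n(w) = 11 (n(w) = 5 - 1*(-6) = 5 + 6 = 11)
W(R, g) = 11 + R (W(R, g) = R + 11 = 11 + R)
-1194 + W(13, -36)*(-1163) = -1194 + (11 + 13)*(-1163) = -1194 + 24*(-1163) = -1194 - 27912 = -29106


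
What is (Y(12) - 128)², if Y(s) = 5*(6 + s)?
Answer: 1444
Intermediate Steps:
Y(s) = 30 + 5*s
(Y(12) - 128)² = ((30 + 5*12) - 128)² = ((30 + 60) - 128)² = (90 - 128)² = (-38)² = 1444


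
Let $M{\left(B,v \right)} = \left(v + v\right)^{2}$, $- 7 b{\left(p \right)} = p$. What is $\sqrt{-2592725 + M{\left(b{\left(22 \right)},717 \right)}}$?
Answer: $i \sqrt{536369} \approx 732.37 i$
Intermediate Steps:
$b{\left(p \right)} = - \frac{p}{7}$
$M{\left(B,v \right)} = 4 v^{2}$ ($M{\left(B,v \right)} = \left(2 v\right)^{2} = 4 v^{2}$)
$\sqrt{-2592725 + M{\left(b{\left(22 \right)},717 \right)}} = \sqrt{-2592725 + 4 \cdot 717^{2}} = \sqrt{-2592725 + 4 \cdot 514089} = \sqrt{-2592725 + 2056356} = \sqrt{-536369} = i \sqrt{536369}$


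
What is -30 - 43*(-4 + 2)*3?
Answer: 228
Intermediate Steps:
-30 - 43*(-4 + 2)*3 = -30 - (-86)*3 = -30 - 43*(-6) = -30 + 258 = 228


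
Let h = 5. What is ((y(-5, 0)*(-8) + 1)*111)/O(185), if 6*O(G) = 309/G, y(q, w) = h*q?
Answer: 8255070/103 ≈ 80146.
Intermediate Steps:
y(q, w) = 5*q
O(G) = 103/(2*G) (O(G) = (309/G)/6 = 103/(2*G))
((y(-5, 0)*(-8) + 1)*111)/O(185) = (((5*(-5))*(-8) + 1)*111)/(((103/2)/185)) = ((-25*(-8) + 1)*111)/(((103/2)*(1/185))) = ((200 + 1)*111)/(103/370) = (201*111)*(370/103) = 22311*(370/103) = 8255070/103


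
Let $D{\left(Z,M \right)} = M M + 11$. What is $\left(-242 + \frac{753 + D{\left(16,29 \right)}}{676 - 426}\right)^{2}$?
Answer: $\frac{138744841}{2500} \approx 55498.0$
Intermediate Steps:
$D{\left(Z,M \right)} = 11 + M^{2}$ ($D{\left(Z,M \right)} = M^{2} + 11 = 11 + M^{2}$)
$\left(-242 + \frac{753 + D{\left(16,29 \right)}}{676 - 426}\right)^{2} = \left(-242 + \frac{753 + \left(11 + 29^{2}\right)}{676 - 426}\right)^{2} = \left(-242 + \frac{753 + \left(11 + 841\right)}{250}\right)^{2} = \left(-242 + \left(753 + 852\right) \frac{1}{250}\right)^{2} = \left(-242 + 1605 \cdot \frac{1}{250}\right)^{2} = \left(-242 + \frac{321}{50}\right)^{2} = \left(- \frac{11779}{50}\right)^{2} = \frac{138744841}{2500}$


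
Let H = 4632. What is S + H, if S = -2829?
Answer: 1803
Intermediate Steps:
S + H = -2829 + 4632 = 1803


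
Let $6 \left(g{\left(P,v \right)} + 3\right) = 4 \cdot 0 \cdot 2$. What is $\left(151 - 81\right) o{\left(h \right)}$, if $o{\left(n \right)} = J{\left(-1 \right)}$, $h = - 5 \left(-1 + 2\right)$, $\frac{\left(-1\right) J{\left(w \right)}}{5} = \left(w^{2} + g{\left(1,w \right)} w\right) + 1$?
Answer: $-1750$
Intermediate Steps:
$g{\left(P,v \right)} = -3$ ($g{\left(P,v \right)} = -3 + \frac{4 \cdot 0 \cdot 2}{6} = -3 + \frac{0 \cdot 2}{6} = -3 + \frac{1}{6} \cdot 0 = -3 + 0 = -3$)
$J{\left(w \right)} = -5 - 5 w^{2} + 15 w$ ($J{\left(w \right)} = - 5 \left(\left(w^{2} - 3 w\right) + 1\right) = - 5 \left(1 + w^{2} - 3 w\right) = -5 - 5 w^{2} + 15 w$)
$h = -5$ ($h = \left(-5\right) 1 = -5$)
$o{\left(n \right)} = -25$ ($o{\left(n \right)} = -5 - 5 \left(-1\right)^{2} + 15 \left(-1\right) = -5 - 5 - 15 = -25$)
$\left(151 - 81\right) o{\left(h \right)} = \left(151 - 81\right) \left(-25\right) = 70 \left(-25\right) = -1750$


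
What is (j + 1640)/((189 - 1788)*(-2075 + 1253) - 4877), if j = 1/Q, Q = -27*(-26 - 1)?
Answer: 1195561/954626229 ≈ 0.0012524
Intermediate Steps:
Q = 729 (Q = -27*(-27) = 729)
j = 1/729 ≈ 0.0013717
(j + 1640)/((189 - 1788)*(-2075 + 1253) - 4877) = (1/729 + 1640)/((189 - 1788)*(-2075 + 1253) - 4877) = 1195561/(729*(-1599*(-822) - 4877)) = 1195561/(729*(1314378 - 4877)) = (1195561/729)/1309501 = (1195561/729)*(1/1309501) = 1195561/954626229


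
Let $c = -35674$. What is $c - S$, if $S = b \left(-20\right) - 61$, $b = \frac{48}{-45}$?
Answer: $- \frac{106903}{3} \approx -35634.0$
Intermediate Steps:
$b = - \frac{16}{15}$ ($b = 48 \left(- \frac{1}{45}\right) = - \frac{16}{15} \approx -1.0667$)
$S = - \frac{119}{3}$ ($S = \left(- \frac{16}{15}\right) \left(-20\right) - 61 = \frac{64}{3} - 61 = - \frac{119}{3} \approx -39.667$)
$c - S = -35674 - - \frac{119}{3} = -35674 + \frac{119}{3} = - \frac{106903}{3}$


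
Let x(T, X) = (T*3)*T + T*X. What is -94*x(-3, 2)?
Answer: -1974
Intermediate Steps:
x(T, X) = 3*T² + T*X (x(T, X) = (3*T)*T + T*X = 3*T² + T*X)
-94*x(-3, 2) = -(-282)*(2 + 3*(-3)) = -(-282)*(2 - 9) = -(-282)*(-7) = -94*21 = -1974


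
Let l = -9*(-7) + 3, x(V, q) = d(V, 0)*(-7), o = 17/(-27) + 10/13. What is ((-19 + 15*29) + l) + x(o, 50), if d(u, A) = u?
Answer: 168839/351 ≈ 481.02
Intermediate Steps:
o = 49/351 (o = 17*(-1/27) + 10*(1/13) = -17/27 + 10/13 = 49/351 ≈ 0.13960)
x(V, q) = -7*V (x(V, q) = V*(-7) = -7*V)
l = 66 (l = 63 + 3 = 66)
((-19 + 15*29) + l) + x(o, 50) = ((-19 + 15*29) + 66) - 7*49/351 = ((-19 + 435) + 66) - 343/351 = (416 + 66) - 343/351 = 482 - 343/351 = 168839/351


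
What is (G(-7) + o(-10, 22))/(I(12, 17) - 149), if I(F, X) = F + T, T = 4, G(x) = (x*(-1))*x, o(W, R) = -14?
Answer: 9/19 ≈ 0.47368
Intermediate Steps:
G(x) = -x**2 (G(x) = (-x)*x = -x**2)
I(F, X) = 4 + F (I(F, X) = F + 4 = 4 + F)
(G(-7) + o(-10, 22))/(I(12, 17) - 149) = (-1*(-7)**2 - 14)/((4 + 12) - 149) = (-1*49 - 14)/(16 - 149) = (-49 - 14)/(-133) = -63*(-1/133) = 9/19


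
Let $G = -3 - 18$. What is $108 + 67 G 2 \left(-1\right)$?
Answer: $2922$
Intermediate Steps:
$G = -21$ ($G = -3 - 18 = -21$)
$108 + 67 G 2 \left(-1\right) = 108 + 67 \left(-21\right) 2 \left(-1\right) = 108 + 67 \left(\left(-42\right) \left(-1\right)\right) = 108 + 67 \cdot 42 = 108 + 2814 = 2922$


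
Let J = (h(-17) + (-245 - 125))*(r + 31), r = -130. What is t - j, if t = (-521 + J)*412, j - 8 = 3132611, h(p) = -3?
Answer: 11866653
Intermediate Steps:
J = 36927 (J = (-3 + (-245 - 125))*(-130 + 31) = (-3 - 370)*(-99) = -373*(-99) = 36927)
j = 3132619 (j = 8 + 3132611 = 3132619)
t = 14999272 (t = (-521 + 36927)*412 = 36406*412 = 14999272)
t - j = 14999272 - 1*3132619 = 14999272 - 3132619 = 11866653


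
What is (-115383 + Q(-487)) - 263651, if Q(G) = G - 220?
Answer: -379741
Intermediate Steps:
Q(G) = -220 + G
(-115383 + Q(-487)) - 263651 = (-115383 + (-220 - 487)) - 263651 = (-115383 - 707) - 263651 = -116090 - 263651 = -379741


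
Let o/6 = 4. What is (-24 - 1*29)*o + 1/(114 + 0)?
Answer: -145007/114 ≈ -1272.0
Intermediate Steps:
o = 24 (o = 6*4 = 24)
(-24 - 1*29)*o + 1/(114 + 0) = (-24 - 1*29)*24 + 1/(114 + 0) = (-24 - 29)*24 + 1/114 = -53*24 + 1/114 = -1272 + 1/114 = -145007/114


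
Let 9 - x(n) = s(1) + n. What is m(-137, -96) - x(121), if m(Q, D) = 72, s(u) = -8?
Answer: 176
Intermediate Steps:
x(n) = 17 - n (x(n) = 9 - (-8 + n) = 9 + (8 - n) = 17 - n)
m(-137, -96) - x(121) = 72 - (17 - 1*121) = 72 - (17 - 121) = 72 - 1*(-104) = 72 + 104 = 176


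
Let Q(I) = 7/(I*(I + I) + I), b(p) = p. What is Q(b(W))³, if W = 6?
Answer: 343/474552 ≈ 0.00072279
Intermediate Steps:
Q(I) = 7/(I + 2*I²) (Q(I) = 7/(I*(2*I) + I) = 7/(2*I² + I) = 7/(I + 2*I²))
Q(b(W))³ = (7/(6*(1 + 2*6)))³ = (7*(⅙)/(1 + 12))³ = (7*(⅙)/13)³ = (7*(⅙)*(1/13))³ = (7/78)³ = 343/474552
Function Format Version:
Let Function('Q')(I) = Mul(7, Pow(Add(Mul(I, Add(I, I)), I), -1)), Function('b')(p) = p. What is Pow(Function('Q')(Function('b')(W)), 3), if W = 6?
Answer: Rational(343, 474552) ≈ 0.00072279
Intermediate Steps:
Function('Q')(I) = Mul(7, Pow(Add(I, Mul(2, Pow(I, 2))), -1)) (Function('Q')(I) = Mul(7, Pow(Add(Mul(I, Mul(2, I)), I), -1)) = Mul(7, Pow(Add(Mul(2, Pow(I, 2)), I), -1)) = Mul(7, Pow(Add(I, Mul(2, Pow(I, 2))), -1)))
Pow(Function('Q')(Function('b')(W)), 3) = Pow(Mul(7, Pow(6, -1), Pow(Add(1, Mul(2, 6)), -1)), 3) = Pow(Mul(7, Rational(1, 6), Pow(Add(1, 12), -1)), 3) = Pow(Mul(7, Rational(1, 6), Pow(13, -1)), 3) = Pow(Mul(7, Rational(1, 6), Rational(1, 13)), 3) = Pow(Rational(7, 78), 3) = Rational(343, 474552)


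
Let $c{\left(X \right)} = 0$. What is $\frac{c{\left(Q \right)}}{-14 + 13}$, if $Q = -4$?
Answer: $0$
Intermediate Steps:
$\frac{c{\left(Q \right)}}{-14 + 13} = \frac{1}{-14 + 13} \cdot 0 = \frac{1}{-1} \cdot 0 = \left(-1\right) 0 = 0$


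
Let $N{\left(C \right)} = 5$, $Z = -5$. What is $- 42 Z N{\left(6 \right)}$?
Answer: $1050$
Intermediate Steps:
$- 42 Z N{\left(6 \right)} = \left(-42\right) \left(-5\right) 5 = 210 \cdot 5 = 1050$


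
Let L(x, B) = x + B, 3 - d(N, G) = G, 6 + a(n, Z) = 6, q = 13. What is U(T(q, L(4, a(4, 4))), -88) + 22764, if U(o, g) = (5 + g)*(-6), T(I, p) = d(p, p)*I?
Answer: 23262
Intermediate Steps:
a(n, Z) = 0 (a(n, Z) = -6 + 6 = 0)
d(N, G) = 3 - G
L(x, B) = B + x
T(I, p) = I*(3 - p) (T(I, p) = (3 - p)*I = I*(3 - p))
U(o, g) = -30 - 6*g
U(T(q, L(4, a(4, 4))), -88) + 22764 = (-30 - 6*(-88)) + 22764 = (-30 + 528) + 22764 = 498 + 22764 = 23262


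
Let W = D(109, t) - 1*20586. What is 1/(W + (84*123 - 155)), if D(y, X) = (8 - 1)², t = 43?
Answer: -1/10360 ≈ -9.6525e-5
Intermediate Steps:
D(y, X) = 49 (D(y, X) = 7² = 49)
W = -20537 (W = 49 - 1*20586 = 49 - 20586 = -20537)
1/(W + (84*123 - 155)) = 1/(-20537 + (84*123 - 155)) = 1/(-20537 + (10332 - 155)) = 1/(-20537 + 10177) = 1/(-10360) = -1/10360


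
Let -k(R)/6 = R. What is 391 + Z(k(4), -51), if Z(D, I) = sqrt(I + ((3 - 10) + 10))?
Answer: 391 + 4*I*sqrt(3) ≈ 391.0 + 6.9282*I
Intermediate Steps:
k(R) = -6*R
Z(D, I) = sqrt(3 + I) (Z(D, I) = sqrt(I + (-7 + 10)) = sqrt(I + 3) = sqrt(3 + I))
391 + Z(k(4), -51) = 391 + sqrt(3 - 51) = 391 + sqrt(-48) = 391 + 4*I*sqrt(3)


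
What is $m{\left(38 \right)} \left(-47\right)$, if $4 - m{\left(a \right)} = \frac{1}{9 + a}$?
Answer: $-187$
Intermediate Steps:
$m{\left(a \right)} = 4 - \frac{1}{9 + a}$
$m{\left(38 \right)} \left(-47\right) = \frac{35 + 4 \cdot 38}{9 + 38} \left(-47\right) = \frac{35 + 152}{47} \left(-47\right) = \frac{1}{47} \cdot 187 \left(-47\right) = \frac{187}{47} \left(-47\right) = -187$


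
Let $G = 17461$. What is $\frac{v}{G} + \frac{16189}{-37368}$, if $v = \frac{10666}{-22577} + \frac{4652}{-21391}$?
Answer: $- \frac{136529362470692783}{315112976012679336} \approx -0.43327$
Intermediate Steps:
$v = - \frac{333184610}{482944607}$ ($v = 10666 \left(- \frac{1}{22577}\right) + 4652 \left(- \frac{1}{21391}\right) = - \frac{10666}{22577} - \frac{4652}{21391} = - \frac{333184610}{482944607} \approx -0.6899$)
$\frac{v}{G} + \frac{16189}{-37368} = - \frac{333184610}{482944607 \cdot 17461} + \frac{16189}{-37368} = \left(- \frac{333184610}{482944607}\right) \frac{1}{17461} + 16189 \left(- \frac{1}{37368}\right) = - \frac{333184610}{8432695782827} - \frac{16189}{37368} = - \frac{136529362470692783}{315112976012679336}$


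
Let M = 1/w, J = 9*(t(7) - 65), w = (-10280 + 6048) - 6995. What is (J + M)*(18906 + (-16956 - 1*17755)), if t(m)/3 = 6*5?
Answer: -366280730/103 ≈ -3.5561e+6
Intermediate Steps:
w = -11227 (w = -4232 - 6995 = -11227)
t(m) = 90 (t(m) = 3*(6*5) = 3*30 = 90)
J = 225 (J = 9*(90 - 65) = 9*25 = 225)
M = -1/11227 (M = 1/(-11227) = -1/11227 ≈ -8.9071e-5)
(J + M)*(18906 + (-16956 - 1*17755)) = (225 - 1/11227)*(18906 + (-16956 - 1*17755)) = 2526074*(18906 + (-16956 - 17755))/11227 = 2526074*(18906 - 34711)/11227 = (2526074/11227)*(-15805) = -366280730/103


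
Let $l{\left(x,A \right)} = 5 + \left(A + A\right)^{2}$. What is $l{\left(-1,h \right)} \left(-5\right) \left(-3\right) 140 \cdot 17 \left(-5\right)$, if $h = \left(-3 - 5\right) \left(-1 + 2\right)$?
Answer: $-46588500$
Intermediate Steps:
$h = -8$ ($h = \left(-3 - 5\right) 1 = \left(-8\right) 1 = -8$)
$l{\left(x,A \right)} = 5 + 4 A^{2}$ ($l{\left(x,A \right)} = 5 + \left(2 A\right)^{2} = 5 + 4 A^{2}$)
$l{\left(-1,h \right)} \left(-5\right) \left(-3\right) 140 \cdot 17 \left(-5\right) = \left(5 + 4 \left(-8\right)^{2}\right) \left(-5\right) \left(-3\right) 140 \cdot 17 \left(-5\right) = \left(5 + 4 \cdot 64\right) \left(-5\right) \left(-3\right) 140 \left(-85\right) = \left(5 + 256\right) \left(-5\right) \left(-3\right) 140 \left(-85\right) = 261 \left(-5\right) \left(-3\right) 140 \left(-85\right) = \left(-1305\right) \left(-3\right) 140 \left(-85\right) = 3915 \cdot 140 \left(-85\right) = 548100 \left(-85\right) = -46588500$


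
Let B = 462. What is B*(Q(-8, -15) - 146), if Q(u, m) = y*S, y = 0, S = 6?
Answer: -67452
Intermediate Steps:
Q(u, m) = 0 (Q(u, m) = 0*6 = 0)
B*(Q(-8, -15) - 146) = 462*(0 - 146) = 462*(-146) = -67452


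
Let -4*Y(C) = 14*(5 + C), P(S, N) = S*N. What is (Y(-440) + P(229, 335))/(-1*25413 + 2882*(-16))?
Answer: -6259/5722 ≈ -1.0938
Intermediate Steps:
P(S, N) = N*S
Y(C) = -35/2 - 7*C/2 (Y(C) = -7*(5 + C)/2 = -(70 + 14*C)/4 = -35/2 - 7*C/2)
(Y(-440) + P(229, 335))/(-1*25413 + 2882*(-16)) = ((-35/2 - 7/2*(-440)) + 335*229)/(-1*25413 + 2882*(-16)) = ((-35/2 + 1540) + 76715)/(-25413 - 46112) = (3045/2 + 76715)/(-71525) = (156475/2)*(-1/71525) = -6259/5722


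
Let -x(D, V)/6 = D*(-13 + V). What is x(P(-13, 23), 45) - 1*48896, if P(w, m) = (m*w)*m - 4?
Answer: 1272256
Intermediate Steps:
P(w, m) = -4 + w*m² (P(w, m) = w*m² - 4 = -4 + w*m²)
x(D, V) = -6*D*(-13 + V)
x(P(-13, 23), 45) - 1*48896 = 6*(-4 - 13*23²)*(13 - 1*45) - 1*48896 = 6*(-4 - 13*529)*(13 - 45) - 48896 = 6*(-4 - 6877)*(-32) - 48896 = 6*(-6881)*(-32) - 48896 = 1321152 - 48896 = 1272256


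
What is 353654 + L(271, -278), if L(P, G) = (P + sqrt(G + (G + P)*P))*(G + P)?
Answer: 351757 - 35*I*sqrt(87) ≈ 3.5176e+5 - 326.46*I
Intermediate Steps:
L(P, G) = (G + P)*(P + sqrt(G + P*(G + P))) (L(P, G) = (P + sqrt(G + P*(G + P)))*(G + P) = (G + P)*(P + sqrt(G + P*(G + P))))
353654 + L(271, -278) = 353654 + (271**2 - 278*271 - 278*sqrt(-278 + 271**2 - 278*271) + 271*sqrt(-278 + 271**2 - 278*271)) = 353654 + (73441 - 75338 - 278*sqrt(-278 + 73441 - 75338) + 271*sqrt(-278 + 73441 - 75338)) = 353654 + (73441 - 75338 - 1390*I*sqrt(87) + 271*sqrt(-2175)) = 353654 + (73441 - 75338 - 1390*I*sqrt(87) + 271*(5*I*sqrt(87))) = 353654 + (73441 - 75338 - 1390*I*sqrt(87) + 1355*I*sqrt(87)) = 353654 + (-1897 - 35*I*sqrt(87)) = 351757 - 35*I*sqrt(87)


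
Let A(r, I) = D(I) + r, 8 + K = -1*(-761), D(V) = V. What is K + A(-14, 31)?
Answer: 770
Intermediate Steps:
K = 753 (K = -8 - 1*(-761) = -8 + 761 = 753)
A(r, I) = I + r
K + A(-14, 31) = 753 + (31 - 14) = 753 + 17 = 770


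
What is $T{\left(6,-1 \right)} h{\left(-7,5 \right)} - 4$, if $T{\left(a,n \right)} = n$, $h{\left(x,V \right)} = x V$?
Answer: $31$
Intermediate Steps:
$h{\left(x,V \right)} = V x$
$T{\left(6,-1 \right)} h{\left(-7,5 \right)} - 4 = - 5 \left(-7\right) - 4 = \left(-1\right) \left(-35\right) - 4 = 35 - 4 = 31$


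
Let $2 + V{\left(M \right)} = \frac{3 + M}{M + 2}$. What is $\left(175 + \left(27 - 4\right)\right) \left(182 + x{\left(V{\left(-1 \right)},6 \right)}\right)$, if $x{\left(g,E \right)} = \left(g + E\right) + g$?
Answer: $37224$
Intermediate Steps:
$V{\left(M \right)} = -2 + \frac{3 + M}{2 + M}$ ($V{\left(M \right)} = -2 + \frac{3 + M}{M + 2} = -2 + \frac{3 + M}{2 + M}$)
$x{\left(g,E \right)} = E + 2 g$ ($x{\left(g,E \right)} = \left(E + g\right) + g = E + 2 g$)
$\left(175 + \left(27 - 4\right)\right) \left(182 + x{\left(V{\left(-1 \right)},6 \right)}\right) = \left(175 + \left(27 - 4\right)\right) \left(182 + \left(6 + 2 \frac{-1 - -1}{2 - 1}\right)\right) = \left(175 + \left(27 + \left(-124 + 120\right)\right)\right) \left(182 + \left(6 + 2 \frac{-1 + 1}{1}\right)\right) = \left(175 + \left(27 - 4\right)\right) \left(182 + \left(6 + 2 \cdot 1 \cdot 0\right)\right) = \left(175 + 23\right) \left(182 + \left(6 + 2 \cdot 0\right)\right) = 198 \left(182 + \left(6 + 0\right)\right) = 198 \left(182 + 6\right) = 198 \cdot 188 = 37224$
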